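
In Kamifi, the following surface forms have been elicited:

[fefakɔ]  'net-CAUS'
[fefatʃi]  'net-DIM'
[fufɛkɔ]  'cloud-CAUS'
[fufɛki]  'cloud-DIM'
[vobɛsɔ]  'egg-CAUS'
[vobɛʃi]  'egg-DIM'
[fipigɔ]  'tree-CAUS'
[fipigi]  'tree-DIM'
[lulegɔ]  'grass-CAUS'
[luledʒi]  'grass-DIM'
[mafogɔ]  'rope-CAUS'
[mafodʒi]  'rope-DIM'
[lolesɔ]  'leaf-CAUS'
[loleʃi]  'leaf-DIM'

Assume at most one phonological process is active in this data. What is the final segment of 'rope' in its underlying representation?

/dʒ/

The stem for 'rope' ends in [g] in [mafogɔ] but [dʒ] in [mafodʒi].
The stem 'tree' ([fipigɔ], [fipigi]) shows [g] unchanged in both environments, so [g] cannot be basic with [dʒ] derived before the DIM suffix.
The underlying segment must be /dʒ/; palato-alveolar /tʃ/, /dʒ/ and /ʃ/ become [k], [g] and [s] when no front vowel follows, yielding [g] there.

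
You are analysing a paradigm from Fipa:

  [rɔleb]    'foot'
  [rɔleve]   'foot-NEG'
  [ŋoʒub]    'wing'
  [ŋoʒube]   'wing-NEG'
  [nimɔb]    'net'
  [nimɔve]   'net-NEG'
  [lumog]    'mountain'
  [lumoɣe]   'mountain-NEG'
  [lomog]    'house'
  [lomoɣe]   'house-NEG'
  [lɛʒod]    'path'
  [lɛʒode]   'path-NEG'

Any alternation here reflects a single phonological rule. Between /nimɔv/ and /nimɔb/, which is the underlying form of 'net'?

/nimɔv/

The stem for 'net' ends in [b] in [nimɔb] but [v] in [nimɔve].
But 'wing' keeps [b] in both environments ([ŋoʒub], [ŋoʒube]), so there is no rule changing /b/ to [v] before the NEG suffix.
The underlying segment must be /v/; voiced fricatives become stops word-finally, yielding [b] there.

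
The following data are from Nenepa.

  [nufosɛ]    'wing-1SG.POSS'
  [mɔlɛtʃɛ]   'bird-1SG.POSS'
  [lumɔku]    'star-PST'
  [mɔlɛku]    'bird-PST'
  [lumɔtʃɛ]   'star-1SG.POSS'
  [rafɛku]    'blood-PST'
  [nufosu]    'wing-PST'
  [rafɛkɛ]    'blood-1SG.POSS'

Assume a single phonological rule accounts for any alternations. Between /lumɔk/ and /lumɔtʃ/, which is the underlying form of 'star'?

The root 'star' surfaces as [lumɔtʃɛ] and [lumɔku], with a stem-final [tʃ] ~ [k] alternation.
But 'blood' keeps [k] in both environments ([rafɛkɛ], [rafɛku]), so there is no rule changing /k/ to [tʃ] before the 1SG.POSS suffix.
So /tʃ/ is underlying, and a rule of depalatalization — palato-alveolar /tʃ/ becomes [k] when no front vowel follows — gives [k].

/lumɔtʃ/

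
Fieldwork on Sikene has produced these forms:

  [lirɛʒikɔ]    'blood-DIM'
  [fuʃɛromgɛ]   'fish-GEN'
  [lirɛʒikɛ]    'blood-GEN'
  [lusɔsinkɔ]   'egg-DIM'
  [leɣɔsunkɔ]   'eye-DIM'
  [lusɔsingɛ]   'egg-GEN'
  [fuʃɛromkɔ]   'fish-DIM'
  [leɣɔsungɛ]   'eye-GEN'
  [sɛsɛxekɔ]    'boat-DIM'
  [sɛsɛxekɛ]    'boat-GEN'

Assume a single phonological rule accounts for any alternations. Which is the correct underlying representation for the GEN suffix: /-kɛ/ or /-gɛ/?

The GEN morpheme has two allomorphs, [-gɛ] and [-kɛ].
By contrast the DIM suffix keeps its initial [k] throughout — that segment must be underlying.
The GEN suffix is therefore /-gɛ/ underlyingly, with post-vocalic devoicing: voiced stops become voiceless after a vowel.

/-gɛ/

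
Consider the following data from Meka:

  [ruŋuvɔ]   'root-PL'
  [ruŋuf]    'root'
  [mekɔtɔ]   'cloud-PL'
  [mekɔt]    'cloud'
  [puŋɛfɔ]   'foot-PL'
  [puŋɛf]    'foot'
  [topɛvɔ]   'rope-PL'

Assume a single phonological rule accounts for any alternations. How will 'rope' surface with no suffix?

In [ruŋuvɔ] and [ruŋuf] the final segment of 'root' alternates: [v] ~ [f].
The stem 'foot' ([puŋɛfɔ], [puŋɛf]) shows [f] unchanged in both environments, so [f] cannot be basic with [v] derived before the PL suffix.
The alternation reflects word-final obstruent devoicing: voiced obstruents become voiceless word-finally. /v/ is underlying.
From [topɛvɔ] the stem 'rope' is /topɛv/; word-finally this yields [topɛf].

[topɛf]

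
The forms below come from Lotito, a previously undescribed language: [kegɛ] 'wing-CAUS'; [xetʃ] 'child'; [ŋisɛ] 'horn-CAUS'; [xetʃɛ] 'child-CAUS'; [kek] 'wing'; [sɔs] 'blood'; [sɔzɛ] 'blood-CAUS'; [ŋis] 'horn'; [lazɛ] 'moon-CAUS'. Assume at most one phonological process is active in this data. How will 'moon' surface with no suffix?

[las]

In [sɔzɛ] and [sɔs] the final segment of 'blood' alternates: [z] ~ [s].
Compare 'horn', with invariant [s] in [ŋisɛ] and [ŋis]: an analysis with underlying /s/ and a rule producing [z] before the CAUS suffix would wrongly predict alternation here too.
So /z/ is underlying, and a rule of word-final obstruent devoicing — voiced obstruents become voiceless word-finally — gives [s].
The one attested form of 'moon', [lazɛ], shows underlying /laz/. Applying the same rule word-finally gives [las].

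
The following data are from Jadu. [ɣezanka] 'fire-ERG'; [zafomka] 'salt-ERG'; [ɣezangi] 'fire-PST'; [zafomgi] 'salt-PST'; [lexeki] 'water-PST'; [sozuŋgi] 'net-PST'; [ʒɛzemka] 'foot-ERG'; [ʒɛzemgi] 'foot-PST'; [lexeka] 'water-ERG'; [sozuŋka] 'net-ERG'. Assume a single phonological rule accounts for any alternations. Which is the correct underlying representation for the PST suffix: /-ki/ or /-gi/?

/-gi/

The PST suffix surfaces as [-gi] and [-ki], depending on the final segment of the stem.
By contrast the ERG suffix keeps its initial [k] throughout — that segment must be underlying.
So the underlying form is /-gi/, and voiced stops become voiceless after a vowel.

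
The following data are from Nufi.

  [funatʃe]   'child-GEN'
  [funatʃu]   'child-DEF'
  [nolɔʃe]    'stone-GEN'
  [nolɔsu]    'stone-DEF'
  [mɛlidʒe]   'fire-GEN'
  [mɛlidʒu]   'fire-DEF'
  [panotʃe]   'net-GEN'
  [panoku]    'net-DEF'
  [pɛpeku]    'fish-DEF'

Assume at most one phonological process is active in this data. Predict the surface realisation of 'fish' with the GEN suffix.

[pɛpetʃe]

The stem for 'net' ends in [tʃ] in [panotʃe] but [k] in [panoku].
But 'child' keeps [tʃ] in both environments ([funatʃe], [funatʃu]), so there is no rule changing /tʃ/ to [k] before the DEF suffix.
The alternation reflects palatalization before a front vowel: /k/ and /s/ become palato-alveolar [tʃ] and [ʃ] before a front vowel. /k/ is underlying.
From [pɛpeku] the stem 'fish' is /pɛpek/; before a front vowel this yields [pɛpetʃe].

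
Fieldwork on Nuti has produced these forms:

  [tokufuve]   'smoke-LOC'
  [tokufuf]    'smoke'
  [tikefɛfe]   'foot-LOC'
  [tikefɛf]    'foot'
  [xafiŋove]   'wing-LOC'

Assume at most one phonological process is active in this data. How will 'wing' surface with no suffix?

[xafiŋof]

The root 'smoke' surfaces as [tokufuve] and [tokufuf], with a stem-final [v] ~ [f] alternation.
If /f/ were underlying and a rule turned it into [v] before the LOC suffix, 'foot' would also alternate; but it has [f] in both [tikefɛfe] and [tikefɛf].
So /v/ is underlying, and a rule of word-final obstruent devoicing — voiced obstruents become voiceless word-finally — gives [f].
From [xafiŋove] the stem 'wing' is /xafiŋov/; word-finally this yields [xafiŋof].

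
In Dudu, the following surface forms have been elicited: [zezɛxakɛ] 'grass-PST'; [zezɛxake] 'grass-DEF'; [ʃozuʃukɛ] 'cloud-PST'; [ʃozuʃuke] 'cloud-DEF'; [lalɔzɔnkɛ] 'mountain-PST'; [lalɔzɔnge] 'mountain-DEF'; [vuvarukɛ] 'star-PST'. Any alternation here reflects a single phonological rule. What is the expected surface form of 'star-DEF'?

[vuvaruke]

The DEF suffix surfaces as [-ge] and [-ke], depending on the final segment of the stem.
The PST suffix, which begins with [k], is invariant after every stem; so [k] is not altered by any rule here.
So the underlying form is /-ge/, and voiced stops become voiceless after a vowel.
After 'star', which ends in a vowel, the suffix surfaces as [-ke], giving [vuvaruke].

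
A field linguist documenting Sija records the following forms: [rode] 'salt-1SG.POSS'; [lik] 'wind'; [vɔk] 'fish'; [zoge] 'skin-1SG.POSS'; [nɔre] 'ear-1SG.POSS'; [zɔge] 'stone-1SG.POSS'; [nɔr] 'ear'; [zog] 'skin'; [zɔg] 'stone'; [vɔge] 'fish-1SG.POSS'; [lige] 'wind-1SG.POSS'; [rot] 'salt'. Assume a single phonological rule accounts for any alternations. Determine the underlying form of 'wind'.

In [lik] and [lige] the final segment of 'wind' alternates: [k] ~ [g].
But 'skin' keeps [g] in both environments ([zog], [zoge]), so there is no rule changing /g/ to [k] in isolation.
Therefore /k/ is basic and [g] is derived by intervocalic voicing (voiceless stops become voiced between vowels).

/lik/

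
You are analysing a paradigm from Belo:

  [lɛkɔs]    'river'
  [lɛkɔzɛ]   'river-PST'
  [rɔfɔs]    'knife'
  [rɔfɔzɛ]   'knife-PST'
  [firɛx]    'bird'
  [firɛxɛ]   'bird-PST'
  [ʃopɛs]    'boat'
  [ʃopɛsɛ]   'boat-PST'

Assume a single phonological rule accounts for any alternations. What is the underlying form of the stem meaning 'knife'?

/rɔfɔz/

The root 'knife' surfaces as [rɔfɔs] and [rɔfɔzɛ], with a stem-final [s] ~ [z] alternation.
If /s/ were underlying and a rule turned it into [z] before the PST suffix, 'boat' would also alternate; but it has [s] in both [ʃopɛs] and [ʃopɛsɛ].
Therefore /z/ is basic and [s] is derived by word-final obstruent devoicing (voiced obstruents become voiceless word-finally).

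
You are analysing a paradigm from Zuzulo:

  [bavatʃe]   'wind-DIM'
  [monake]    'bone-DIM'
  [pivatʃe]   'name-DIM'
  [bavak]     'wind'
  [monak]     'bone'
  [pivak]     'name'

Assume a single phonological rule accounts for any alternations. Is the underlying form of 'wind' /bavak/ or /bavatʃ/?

/bavatʃ/

'wind' shows [k] ~ [tʃ] at the end of the stem ([bavak] vs [bavatʃe]).
The stem 'bone' ([monak], [monake]) shows [k] unchanged in both environments, so [k] cannot be basic with [tʃ] derived before the DIM suffix.
The underlying segment must be /tʃ/; palato-alveolar /tʃ/ becomes [k] when no front vowel follows, yielding [k] there.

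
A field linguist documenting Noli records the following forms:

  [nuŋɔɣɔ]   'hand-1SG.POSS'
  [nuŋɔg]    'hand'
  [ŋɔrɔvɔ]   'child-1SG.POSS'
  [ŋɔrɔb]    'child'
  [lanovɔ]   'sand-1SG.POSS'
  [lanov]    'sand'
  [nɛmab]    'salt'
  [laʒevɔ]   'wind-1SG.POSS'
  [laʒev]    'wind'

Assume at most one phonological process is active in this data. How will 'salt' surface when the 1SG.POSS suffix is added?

[nɛmavɔ]

'child' shows [v] ~ [b] at the end of the stem ([ŋɔrɔvɔ] vs [ŋɔrɔb]).
If /v/ were underlying and a rule turned it into [b] in isolation, 'sand' would also alternate; but it has [v] in both [lanovɔ] and [lanov].
The alternation reflects intervocalic spirantization: voiced stops become fricatives between vowels. /b/ is underlying.
The one attested form of 'salt', [nɛmab], shows underlying /nɛmab/. Applying the same rule between vowels gives [nɛmavɔ].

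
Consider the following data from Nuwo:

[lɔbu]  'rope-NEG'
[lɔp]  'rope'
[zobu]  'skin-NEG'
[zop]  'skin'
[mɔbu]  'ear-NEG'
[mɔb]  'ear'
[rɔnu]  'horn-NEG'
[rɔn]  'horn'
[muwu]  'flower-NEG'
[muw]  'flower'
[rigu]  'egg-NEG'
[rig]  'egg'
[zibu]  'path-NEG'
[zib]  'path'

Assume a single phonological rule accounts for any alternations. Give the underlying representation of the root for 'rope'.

/lɔp/

The root 'rope' surfaces as [lɔbu] and [lɔp], with a stem-final [b] ~ [p] alternation.
The stem 'ear' ([mɔbu], [mɔb]) shows [b] unchanged in both environments, so [b] cannot be basic with [p] derived in isolation.
The underlying segment must be /p/; voiceless stops become voiced between vowels, yielding [b] there.
The underlying form of 'rope' is therefore /lɔp/.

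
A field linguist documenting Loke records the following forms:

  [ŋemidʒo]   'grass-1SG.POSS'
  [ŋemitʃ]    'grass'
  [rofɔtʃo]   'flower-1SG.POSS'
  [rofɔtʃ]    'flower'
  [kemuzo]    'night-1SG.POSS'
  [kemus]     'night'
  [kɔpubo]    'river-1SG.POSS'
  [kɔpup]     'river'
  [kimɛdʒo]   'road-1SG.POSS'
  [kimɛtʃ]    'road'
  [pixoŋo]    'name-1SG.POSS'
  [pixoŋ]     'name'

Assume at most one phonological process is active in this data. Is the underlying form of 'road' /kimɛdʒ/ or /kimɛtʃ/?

/kimɛdʒ/

The stem for 'road' ends in [dʒ] in [kimɛdʒo] but [tʃ] in [kimɛtʃ].
If /tʃ/ were underlying and a rule turned it into [dʒ] before the 1SG.POSS suffix, 'flower' would also alternate; but it has [tʃ] in both [rofɔtʃo] and [rofɔtʃ].
Therefore /dʒ/ is basic and [tʃ] is derived by word-final obstruent devoicing (voiced obstruents become voiceless word-finally).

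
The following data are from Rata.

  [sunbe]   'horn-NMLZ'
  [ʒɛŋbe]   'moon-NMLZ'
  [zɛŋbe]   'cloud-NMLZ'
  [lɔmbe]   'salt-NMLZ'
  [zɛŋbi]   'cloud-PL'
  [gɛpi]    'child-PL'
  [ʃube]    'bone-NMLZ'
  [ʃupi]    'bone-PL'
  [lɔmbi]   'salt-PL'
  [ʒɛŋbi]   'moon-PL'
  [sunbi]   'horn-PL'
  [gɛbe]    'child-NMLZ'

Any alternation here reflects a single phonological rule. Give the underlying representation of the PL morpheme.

The PL suffix surfaces as [-bi] and [-pi], depending on the final segment of the stem.
The NMLZ suffix, which begins with [b], is invariant after every stem; so [b] is not altered by any rule here.
So the underlying form is /-pi/, and voiceless stops become voiced after a nasal.

/-pi/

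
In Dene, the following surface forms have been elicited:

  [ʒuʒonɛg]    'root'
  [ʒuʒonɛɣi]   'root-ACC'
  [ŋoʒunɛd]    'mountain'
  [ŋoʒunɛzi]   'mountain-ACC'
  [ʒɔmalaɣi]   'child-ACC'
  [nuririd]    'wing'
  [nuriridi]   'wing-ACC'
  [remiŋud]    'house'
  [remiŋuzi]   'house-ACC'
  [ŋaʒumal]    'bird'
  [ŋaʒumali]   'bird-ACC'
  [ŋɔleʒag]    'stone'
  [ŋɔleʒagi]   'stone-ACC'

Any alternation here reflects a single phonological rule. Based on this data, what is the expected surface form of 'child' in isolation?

[ʒɔmalag]

The stem for 'root' ends in [g] in [ʒuʒonɛg] but [ɣ] in [ʒuʒonɛɣi].
Compare 'stone', with invariant [g] in [ŋɔleʒag] and [ŋɔleʒagi]: an analysis with underlying /g/ and a rule producing [ɣ] before the ACC suffix would wrongly predict alternation here too.
The underlying segment must be /ɣ/; voiced fricatives become stops word-finally, yielding [g] there.
From [ʒɔmalaɣi] the stem 'child' is /ʒɔmalaɣ/; word-finally this yields [ʒɔmalag].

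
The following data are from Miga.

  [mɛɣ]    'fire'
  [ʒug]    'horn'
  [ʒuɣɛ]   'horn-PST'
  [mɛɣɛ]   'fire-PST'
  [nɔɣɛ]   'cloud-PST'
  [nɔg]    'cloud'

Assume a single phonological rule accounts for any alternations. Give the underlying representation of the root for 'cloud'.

In [nɔɣɛ] and [nɔg] the final segment of 'cloud' alternates: [ɣ] ~ [g].
Compare 'fire', with invariant [ɣ] in [mɛɣɛ] and [mɛɣ]: an analysis with underlying /ɣ/ and a rule producing [g] in isolation would wrongly predict alternation here too.
Therefore /g/ is basic and [ɣ] is derived by intervocalic spirantization (voiced stops become fricatives between vowels).
Hence 'cloud' is /nɔg/ underlyingly.

/nɔg/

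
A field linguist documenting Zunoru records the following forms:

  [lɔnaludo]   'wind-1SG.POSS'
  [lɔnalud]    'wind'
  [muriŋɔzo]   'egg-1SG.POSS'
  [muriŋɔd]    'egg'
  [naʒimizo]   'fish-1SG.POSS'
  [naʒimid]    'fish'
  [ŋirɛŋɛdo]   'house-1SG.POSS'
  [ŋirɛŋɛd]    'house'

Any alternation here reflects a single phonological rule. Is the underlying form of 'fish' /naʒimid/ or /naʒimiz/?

/naʒimiz/

The root 'fish' surfaces as [naʒimizo] and [naʒimid], with a stem-final [z] ~ [d] alternation.
If /d/ were underlying and a rule turned it into [z] before the 1SG.POSS suffix, 'house' would also alternate; but it has [d] in both [ŋirɛŋɛdo] and [ŋirɛŋɛd].
The underlying segment must be /z/; voiced fricatives become stops word-finally, yielding [d] there.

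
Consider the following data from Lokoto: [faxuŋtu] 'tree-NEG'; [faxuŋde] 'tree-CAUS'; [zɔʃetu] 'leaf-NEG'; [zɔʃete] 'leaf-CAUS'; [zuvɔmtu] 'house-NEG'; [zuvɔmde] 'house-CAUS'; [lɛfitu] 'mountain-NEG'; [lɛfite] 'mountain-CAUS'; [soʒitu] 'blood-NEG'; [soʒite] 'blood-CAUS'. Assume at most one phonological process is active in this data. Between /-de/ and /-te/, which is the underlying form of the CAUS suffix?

/-de/

The CAUS morpheme has two allomorphs, [-de] and [-te].
By contrast the NEG suffix keeps its initial [t] throughout — that segment must be underlying.
So the underlying form is /-de/, and voiced stops become voiceless after a vowel.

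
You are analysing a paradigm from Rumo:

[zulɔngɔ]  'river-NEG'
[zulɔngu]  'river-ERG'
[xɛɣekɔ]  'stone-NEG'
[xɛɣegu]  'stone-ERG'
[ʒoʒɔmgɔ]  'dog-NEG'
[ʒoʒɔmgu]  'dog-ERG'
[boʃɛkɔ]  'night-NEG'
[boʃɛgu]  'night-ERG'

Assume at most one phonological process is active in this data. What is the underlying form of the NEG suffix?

The NEG morpheme has two allomorphs, [-gɔ] and [-kɔ].
By contrast the ERG suffix keeps its initial [g] throughout — that segment must be underlying.
The NEG suffix is therefore /-kɔ/ underlyingly, with post-nasal voicing: voiceless stops become voiced after a nasal.

/-kɔ/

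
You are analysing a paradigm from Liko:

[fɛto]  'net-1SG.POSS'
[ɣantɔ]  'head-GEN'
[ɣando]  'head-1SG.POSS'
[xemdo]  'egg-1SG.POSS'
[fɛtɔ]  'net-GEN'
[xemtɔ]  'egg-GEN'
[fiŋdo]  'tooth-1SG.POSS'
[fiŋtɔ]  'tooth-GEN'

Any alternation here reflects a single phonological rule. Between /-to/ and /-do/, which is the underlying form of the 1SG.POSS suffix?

/-do/

The 1SG.POSS morpheme has two allomorphs, [-do] and [-to].
By contrast the GEN suffix keeps its initial [t] throughout — that segment must be underlying.
So the underlying form is /-do/, and voiced stops become voiceless after a vowel.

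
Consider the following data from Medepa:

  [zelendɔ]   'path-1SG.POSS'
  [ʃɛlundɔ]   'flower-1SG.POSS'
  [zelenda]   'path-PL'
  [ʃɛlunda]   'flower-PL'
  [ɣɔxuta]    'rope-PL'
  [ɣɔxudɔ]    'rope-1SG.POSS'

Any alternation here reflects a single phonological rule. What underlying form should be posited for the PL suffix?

/-ta/

The PL morpheme has two allomorphs, [-da] and [-ta].
The 1SG.POSS suffix, which begins with [d], is invariant after every stem; so [d] is not altered by any rule here.
So the underlying form is /-ta/, and voiceless stops become voiced after a nasal.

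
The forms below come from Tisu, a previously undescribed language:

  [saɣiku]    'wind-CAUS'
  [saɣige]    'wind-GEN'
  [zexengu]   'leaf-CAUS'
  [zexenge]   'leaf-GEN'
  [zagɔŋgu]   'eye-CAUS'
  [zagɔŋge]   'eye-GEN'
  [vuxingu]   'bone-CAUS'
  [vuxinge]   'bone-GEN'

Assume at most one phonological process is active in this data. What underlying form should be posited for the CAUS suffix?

/-ku/

The CAUS morpheme has two allomorphs, [-gu] and [-ku].
The GEN suffix, which begins with [g], is invariant after every stem; so [g] is not altered by any rule here.
The CAUS suffix is therefore /-ku/ underlyingly, with post-nasal voicing: voiceless stops become voiced after a nasal.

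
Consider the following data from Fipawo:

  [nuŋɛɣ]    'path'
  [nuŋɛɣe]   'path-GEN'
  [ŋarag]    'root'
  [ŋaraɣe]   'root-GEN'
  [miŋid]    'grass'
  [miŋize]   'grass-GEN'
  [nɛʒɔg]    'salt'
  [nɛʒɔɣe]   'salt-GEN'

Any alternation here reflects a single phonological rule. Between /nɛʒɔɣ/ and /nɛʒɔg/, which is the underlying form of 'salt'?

The root 'salt' surfaces as [nɛʒɔg] and [nɛʒɔɣe], with a stem-final [g] ~ [ɣ] alternation.
If /ɣ/ were underlying and a rule turned it into [g] in isolation, 'path' would also alternate; but it has [ɣ] in both [nuŋɛɣ] and [nuŋɛɣe].
So /g/ is underlying, and a rule of intervocalic spirantization — voiced stops become fricatives between vowels — gives [ɣ].

/nɛʒɔg/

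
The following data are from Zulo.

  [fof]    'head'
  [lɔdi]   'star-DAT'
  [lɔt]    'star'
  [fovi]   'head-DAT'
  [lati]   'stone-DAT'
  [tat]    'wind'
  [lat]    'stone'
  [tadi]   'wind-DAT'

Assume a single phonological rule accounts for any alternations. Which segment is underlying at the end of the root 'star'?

/d/

The stem for 'star' ends in [t] in [lɔt] but [d] in [lɔdi].
Compare 'stone', with invariant [t] in [lat] and [lati]: an analysis with underlying /t/ and a rule producing [d] before the DAT suffix would wrongly predict alternation here too.
So /d/ is underlying, and a rule of word-final obstruent devoicing — voiced obstruents become voiceless word-finally — gives [t].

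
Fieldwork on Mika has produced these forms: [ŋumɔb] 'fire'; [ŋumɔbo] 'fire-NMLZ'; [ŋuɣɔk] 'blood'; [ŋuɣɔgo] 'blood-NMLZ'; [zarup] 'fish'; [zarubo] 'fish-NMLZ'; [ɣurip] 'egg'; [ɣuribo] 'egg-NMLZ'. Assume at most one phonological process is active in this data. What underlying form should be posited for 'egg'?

The stem for 'egg' ends in [p] in [ɣurip] but [b] in [ɣuribo].
But 'fire' keeps [b] in both environments ([ŋumɔb], [ŋumɔbo]), so there is no rule changing /b/ to [p] in isolation.
Therefore /p/ is basic and [b] is derived by intervocalic voicing (voiceless stops become voiced between vowels).
The underlying form of 'egg' is therefore /ɣurip/.

/ɣurip/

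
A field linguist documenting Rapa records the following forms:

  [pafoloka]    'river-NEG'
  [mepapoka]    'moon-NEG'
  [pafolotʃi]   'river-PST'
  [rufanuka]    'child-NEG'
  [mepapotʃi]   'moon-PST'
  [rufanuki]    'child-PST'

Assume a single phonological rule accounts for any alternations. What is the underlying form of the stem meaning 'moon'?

The root 'moon' surfaces as [mepapotʃi] and [mepapoka], with a stem-final [tʃ] ~ [k] alternation.
But 'child' keeps [k] in both environments ([rufanuki], [rufanuka]), so there is no rule changing /k/ to [tʃ] before the PST suffix.
The alternation reflects depalatalization: palato-alveolar /tʃ/ becomes [k] when no front vowel follows. /tʃ/ is underlying.

/mepapotʃ/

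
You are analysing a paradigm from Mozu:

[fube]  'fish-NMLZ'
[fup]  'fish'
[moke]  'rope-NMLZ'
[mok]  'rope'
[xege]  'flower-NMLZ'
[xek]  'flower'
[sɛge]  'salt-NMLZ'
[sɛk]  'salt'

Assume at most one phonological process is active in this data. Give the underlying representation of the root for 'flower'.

The stem for 'flower' ends in [g] in [xege] but [k] in [xek].
Compare 'rope', with invariant [k] in [moke] and [mok]: an analysis with underlying /k/ and a rule producing [g] before the NMLZ suffix would wrongly predict alternation here too.
The underlying segment must be /g/; voiced obstruents become voiceless word-finally, yielding [k] there.
The underlying form of 'flower' is therefore /xeg/.

/xeg/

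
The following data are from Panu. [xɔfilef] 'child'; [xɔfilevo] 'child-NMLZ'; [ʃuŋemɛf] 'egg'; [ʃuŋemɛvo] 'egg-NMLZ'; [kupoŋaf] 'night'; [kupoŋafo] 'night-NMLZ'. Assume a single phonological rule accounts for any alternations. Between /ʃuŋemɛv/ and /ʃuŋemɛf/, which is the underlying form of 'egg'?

/ʃuŋemɛv/

In [ʃuŋemɛf] and [ʃuŋemɛvo] the final segment of 'egg' alternates: [f] ~ [v].
Compare 'night', with invariant [f] in [kupoŋaf] and [kupoŋafo]: an analysis with underlying /f/ and a rule producing [v] before the NMLZ suffix would wrongly predict alternation here too.
The underlying segment must be /v/; voiced obstruents become voiceless word-finally, yielding [f] there.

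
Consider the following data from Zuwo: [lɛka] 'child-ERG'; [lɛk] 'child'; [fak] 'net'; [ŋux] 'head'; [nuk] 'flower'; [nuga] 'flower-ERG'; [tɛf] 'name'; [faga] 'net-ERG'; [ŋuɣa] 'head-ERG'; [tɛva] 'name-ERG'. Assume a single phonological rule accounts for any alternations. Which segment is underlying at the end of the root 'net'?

The root 'net' surfaces as [fak] and [faga], with a stem-final [k] ~ [g] alternation.
But 'child' keeps [k] in both environments ([lɛk], [lɛka]), so there is no rule changing /k/ to [g] before the ERG suffix.
Therefore /g/ is basic and [k] is derived by word-final obstruent devoicing (voiced obstruents become voiceless word-finally).

/g/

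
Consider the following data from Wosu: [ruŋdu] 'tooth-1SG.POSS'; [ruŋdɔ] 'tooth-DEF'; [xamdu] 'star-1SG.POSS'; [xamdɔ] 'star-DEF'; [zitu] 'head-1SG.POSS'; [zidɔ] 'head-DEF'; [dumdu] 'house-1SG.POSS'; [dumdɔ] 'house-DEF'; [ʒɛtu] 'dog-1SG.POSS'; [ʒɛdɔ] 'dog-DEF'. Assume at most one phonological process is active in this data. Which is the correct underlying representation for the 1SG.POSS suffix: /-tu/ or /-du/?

/-tu/

The 1SG.POSS morpheme has two allomorphs, [-du] and [-tu].
The DEF suffix, which begins with [d], is invariant after every stem; so [d] is not altered by any rule here.
So the underlying form is /-tu/, and voiceless stops become voiced after a nasal.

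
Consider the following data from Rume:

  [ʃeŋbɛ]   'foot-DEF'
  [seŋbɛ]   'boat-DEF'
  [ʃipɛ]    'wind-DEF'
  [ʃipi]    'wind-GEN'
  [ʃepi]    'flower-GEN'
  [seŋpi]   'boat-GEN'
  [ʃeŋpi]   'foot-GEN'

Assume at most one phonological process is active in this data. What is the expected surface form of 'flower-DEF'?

[ʃepɛ]

The DEF suffix surfaces as [-bɛ] and [-pɛ], depending on the final segment of the stem.
By contrast the GEN suffix keeps its initial [p] throughout — that segment must be underlying.
So the underlying form is /-bɛ/, and voiced stops become voiceless after a vowel.
After 'flower', which ends in a vowel, the suffix surfaces as [-pɛ], giving [ʃepɛ].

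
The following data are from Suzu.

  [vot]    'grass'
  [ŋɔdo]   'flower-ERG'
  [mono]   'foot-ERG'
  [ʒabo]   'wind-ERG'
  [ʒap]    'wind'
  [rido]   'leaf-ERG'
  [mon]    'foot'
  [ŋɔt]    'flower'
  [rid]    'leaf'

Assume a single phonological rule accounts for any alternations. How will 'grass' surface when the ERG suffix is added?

The root 'flower' surfaces as [ŋɔt] and [ŋɔdo], with a stem-final [t] ~ [d] alternation.
If /d/ were underlying and a rule turned it into [t] in isolation, 'leaf' would also alternate; but it has [d] in both [rid] and [rido].
The underlying segment must be /t/; voiceless stops become voiced between vowels, yielding [d] there.
The one attested form of 'grass', [vot], shows underlying /vot/. Applying the same rule between vowels gives [vodo].

[vodo]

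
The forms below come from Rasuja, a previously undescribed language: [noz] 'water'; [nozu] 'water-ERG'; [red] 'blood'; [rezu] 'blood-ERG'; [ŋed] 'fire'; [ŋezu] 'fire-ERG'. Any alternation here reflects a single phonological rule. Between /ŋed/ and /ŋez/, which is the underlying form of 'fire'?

/ŋed/

In [ŋed] and [ŋezu] the final segment of 'fire' alternates: [d] ~ [z].
The stem 'water' ([noz], [nozu]) shows [z] unchanged in both environments, so [z] cannot be basic with [d] derived in isolation.
The underlying segment must be /d/; voiced stops become fricatives between vowels, yielding [z] there.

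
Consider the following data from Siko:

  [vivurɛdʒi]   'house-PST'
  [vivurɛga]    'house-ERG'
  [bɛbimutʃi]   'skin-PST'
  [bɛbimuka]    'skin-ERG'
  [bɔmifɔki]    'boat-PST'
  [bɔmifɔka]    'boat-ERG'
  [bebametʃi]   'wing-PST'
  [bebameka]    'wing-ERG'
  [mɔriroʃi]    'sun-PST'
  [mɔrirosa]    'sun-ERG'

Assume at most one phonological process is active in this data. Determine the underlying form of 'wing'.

The stem for 'wing' ends in [tʃ] in [bebametʃi] but [k] in [bebameka].
The stem 'boat' ([bɔmifɔki], [bɔmifɔka]) shows [k] unchanged in both environments, so [k] cannot be basic with [tʃ] derived before the PST suffix.
The underlying segment must be /tʃ/; palato-alveolar /tʃ/, /dʒ/ and /ʃ/ become [k], [g] and [s] when no front vowel follows, yielding [k] there.
So 'wing' = /bebametʃ/.

/bebametʃ/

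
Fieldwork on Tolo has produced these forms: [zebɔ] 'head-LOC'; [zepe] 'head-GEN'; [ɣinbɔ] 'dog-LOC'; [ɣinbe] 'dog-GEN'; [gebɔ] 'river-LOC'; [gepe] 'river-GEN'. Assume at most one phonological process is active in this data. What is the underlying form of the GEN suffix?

/-pe/

The GEN suffix surfaces as [-be] and [-pe], depending on the final segment of the stem.
By contrast the LOC suffix keeps its initial [b] throughout — that segment must be underlying.
The GEN suffix is therefore /-pe/ underlyingly, with post-nasal voicing: voiceless stops become voiced after a nasal.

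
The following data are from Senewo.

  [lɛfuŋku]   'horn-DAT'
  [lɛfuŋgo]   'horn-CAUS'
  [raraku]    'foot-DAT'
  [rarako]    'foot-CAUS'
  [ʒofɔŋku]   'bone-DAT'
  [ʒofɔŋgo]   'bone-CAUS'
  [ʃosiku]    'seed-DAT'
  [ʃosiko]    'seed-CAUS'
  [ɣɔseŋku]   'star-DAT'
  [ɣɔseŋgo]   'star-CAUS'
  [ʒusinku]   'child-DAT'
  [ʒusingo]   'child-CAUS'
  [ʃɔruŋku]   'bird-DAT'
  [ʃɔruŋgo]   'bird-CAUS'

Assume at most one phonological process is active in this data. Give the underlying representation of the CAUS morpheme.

/-go/

The CAUS suffix surfaces as [-go] and [-ko], depending on the final segment of the stem.
By contrast the DAT suffix keeps its initial [k] throughout — that segment must be underlying.
The CAUS suffix is therefore /-go/ underlyingly, with post-vocalic devoicing: voiced stops become voiceless after a vowel.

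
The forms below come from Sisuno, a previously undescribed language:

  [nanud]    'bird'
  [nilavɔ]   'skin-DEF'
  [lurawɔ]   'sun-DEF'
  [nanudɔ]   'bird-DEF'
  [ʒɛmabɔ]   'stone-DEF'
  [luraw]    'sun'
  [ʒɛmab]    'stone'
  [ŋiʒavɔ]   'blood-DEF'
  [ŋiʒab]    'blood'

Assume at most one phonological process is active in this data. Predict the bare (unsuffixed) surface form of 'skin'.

[nilab]

'blood' shows [v] ~ [b] at the end of the stem ([ŋiʒavɔ] vs [ŋiʒab]).
If /b/ were underlying and a rule turned it into [v] before the DEF suffix, 'stone' would also alternate; but it has [b] in both [ʒɛmabɔ] and [ʒɛmab].
So /v/ is underlying, and a rule of word-final hardening — voiced fricatives become stops word-finally — gives [b].
From [nilavɔ] the stem 'skin' is /nilav/; word-finally this yields [nilab].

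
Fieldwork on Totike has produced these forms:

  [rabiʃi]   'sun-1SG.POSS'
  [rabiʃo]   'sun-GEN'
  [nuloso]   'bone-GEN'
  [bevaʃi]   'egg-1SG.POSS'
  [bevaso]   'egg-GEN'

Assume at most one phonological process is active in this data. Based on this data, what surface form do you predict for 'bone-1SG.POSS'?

'egg' shows [ʃ] ~ [s] at the end of the stem ([bevaʃi] vs [bevaso]).
Compare 'sun', with invariant [ʃ] in [rabiʃi] and [rabiʃo]: an analysis with underlying /ʃ/ and a rule producing [s] before the GEN suffix would wrongly predict alternation here too.
The alternation reflects palatalization before a front vowel: /s/ becomes palato-alveolar [ʃ] before a front vowel. /s/ is underlying.
The one attested form of 'bone', [nuloso], shows underlying /nulos/. Applying the same rule before a front vowel gives [nuloʃi].

[nuloʃi]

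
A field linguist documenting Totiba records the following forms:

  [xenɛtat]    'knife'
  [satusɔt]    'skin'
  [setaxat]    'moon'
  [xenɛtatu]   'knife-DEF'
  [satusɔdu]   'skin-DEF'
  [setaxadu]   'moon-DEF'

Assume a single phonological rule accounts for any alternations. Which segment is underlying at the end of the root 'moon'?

'moon' shows [d] ~ [t] at the end of the stem ([setaxadu] vs [setaxat]).
But 'knife' keeps [t] in both environments ([xenɛtatu], [xenɛtat]), so there is no rule changing /t/ to [d] before the DEF suffix.
Therefore /d/ is basic and [t] is derived by word-final obstruent devoicing (voiced obstruents become voiceless word-finally).

/d/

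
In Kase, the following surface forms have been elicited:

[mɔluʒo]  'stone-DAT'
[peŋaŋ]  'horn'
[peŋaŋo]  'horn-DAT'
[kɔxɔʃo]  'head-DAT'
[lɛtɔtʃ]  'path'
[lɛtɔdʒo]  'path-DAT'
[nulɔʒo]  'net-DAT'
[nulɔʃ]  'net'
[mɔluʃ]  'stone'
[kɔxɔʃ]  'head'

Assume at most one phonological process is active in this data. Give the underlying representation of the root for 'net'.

The root 'net' surfaces as [nulɔʒo] and [nulɔʃ], with a stem-final [ʒ] ~ [ʃ] alternation.
If /ʃ/ were underlying and a rule turned it into [ʒ] before the DAT suffix, 'head' would also alternate; but it has [ʃ] in both [kɔxɔʃo] and [kɔxɔʃ].
Therefore /ʒ/ is basic and [ʃ] is derived by word-final obstruent devoicing (voiced obstruents become voiceless word-finally).

/nulɔʒ/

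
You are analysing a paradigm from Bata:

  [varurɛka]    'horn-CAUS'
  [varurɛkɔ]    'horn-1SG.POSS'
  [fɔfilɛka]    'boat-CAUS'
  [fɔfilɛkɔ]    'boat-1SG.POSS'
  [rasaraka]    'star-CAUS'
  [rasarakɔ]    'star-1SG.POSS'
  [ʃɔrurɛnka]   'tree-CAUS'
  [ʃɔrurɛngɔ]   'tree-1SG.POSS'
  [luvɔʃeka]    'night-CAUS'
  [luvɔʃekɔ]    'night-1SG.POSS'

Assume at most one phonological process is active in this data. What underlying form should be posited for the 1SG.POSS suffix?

/-gɔ/

The 1SG.POSS morpheme has two allomorphs, [-gɔ] and [-kɔ].
The CAUS suffix, which begins with [k], is invariant after every stem; so [k] is not altered by any rule here.
So the underlying form is /-gɔ/, and voiced stops become voiceless after a vowel.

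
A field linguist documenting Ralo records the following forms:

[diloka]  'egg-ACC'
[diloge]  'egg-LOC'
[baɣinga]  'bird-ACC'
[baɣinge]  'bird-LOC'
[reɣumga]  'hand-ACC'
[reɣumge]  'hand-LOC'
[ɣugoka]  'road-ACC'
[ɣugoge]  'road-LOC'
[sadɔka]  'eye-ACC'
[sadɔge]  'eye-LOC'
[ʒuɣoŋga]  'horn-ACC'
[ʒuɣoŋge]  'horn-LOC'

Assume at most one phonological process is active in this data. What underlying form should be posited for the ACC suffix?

The ACC morpheme has two allomorphs, [-ga] and [-ka].
By contrast the LOC suffix keeps its initial [g] throughout — that segment must be underlying.
So the underlying form is /-ka/, and voiceless stops become voiced after a nasal.

/-ka/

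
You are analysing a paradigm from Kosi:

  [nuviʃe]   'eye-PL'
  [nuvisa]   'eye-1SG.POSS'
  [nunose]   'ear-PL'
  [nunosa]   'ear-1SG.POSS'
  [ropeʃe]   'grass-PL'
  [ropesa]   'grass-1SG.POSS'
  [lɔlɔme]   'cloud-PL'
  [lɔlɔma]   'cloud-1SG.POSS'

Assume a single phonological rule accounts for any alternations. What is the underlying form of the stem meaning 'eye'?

/nuviʃ/

The root 'eye' surfaces as [nuviʃe] and [nuvisa], with a stem-final [ʃ] ~ [s] alternation.
If /s/ were underlying and a rule turned it into [ʃ] before the PL suffix, 'ear' would also alternate; but it has [s] in both [nunose] and [nunosa].
The underlying segment must be /ʃ/; palato-alveolar /ʃ/ becomes [s] when no front vowel follows, yielding [s] there.
So 'eye' = /nuviʃ/.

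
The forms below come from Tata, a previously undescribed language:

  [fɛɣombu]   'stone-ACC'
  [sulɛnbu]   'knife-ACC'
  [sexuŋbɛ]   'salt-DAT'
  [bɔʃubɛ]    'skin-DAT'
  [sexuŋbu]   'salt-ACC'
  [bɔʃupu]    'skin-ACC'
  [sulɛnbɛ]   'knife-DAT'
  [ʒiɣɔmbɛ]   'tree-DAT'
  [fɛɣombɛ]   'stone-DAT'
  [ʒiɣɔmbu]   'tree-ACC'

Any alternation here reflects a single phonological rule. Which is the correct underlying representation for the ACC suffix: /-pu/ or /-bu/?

The ACC morpheme has two allomorphs, [-bu] and [-pu].
By contrast the DAT suffix keeps its initial [b] throughout — that segment must be underlying.
So the underlying form is /-pu/, and voiceless stops become voiced after a nasal.

/-pu/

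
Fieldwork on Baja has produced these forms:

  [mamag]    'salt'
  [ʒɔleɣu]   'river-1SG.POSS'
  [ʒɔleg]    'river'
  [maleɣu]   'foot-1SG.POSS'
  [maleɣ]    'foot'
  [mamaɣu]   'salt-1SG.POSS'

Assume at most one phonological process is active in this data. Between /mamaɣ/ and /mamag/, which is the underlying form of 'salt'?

/mamag/

The root 'salt' surfaces as [mamag] and [mamaɣu], with a stem-final [g] ~ [ɣ] alternation.
If /ɣ/ were underlying and a rule turned it into [g] in isolation, 'foot' would also alternate; but it has [ɣ] in both [maleɣ] and [maleɣu].
Therefore /g/ is basic and [ɣ] is derived by intervocalic spirantization (voiced stops become fricatives between vowels).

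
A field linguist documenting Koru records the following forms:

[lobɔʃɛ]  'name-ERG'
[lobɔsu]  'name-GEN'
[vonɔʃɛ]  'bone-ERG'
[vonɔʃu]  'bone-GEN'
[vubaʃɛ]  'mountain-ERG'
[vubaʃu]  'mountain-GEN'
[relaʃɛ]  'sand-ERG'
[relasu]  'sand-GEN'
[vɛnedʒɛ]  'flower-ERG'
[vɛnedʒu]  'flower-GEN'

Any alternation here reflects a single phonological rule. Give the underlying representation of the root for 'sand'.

/relas/

'sand' shows [ʃ] ~ [s] at the end of the stem ([relaʃɛ] vs [relasu]).
Compare 'bone', with invariant [ʃ] in [vonɔʃɛ] and [vonɔʃu]: an analysis with underlying /ʃ/ and a rule producing [s] before the GEN suffix would wrongly predict alternation here too.
So /s/ is underlying, and a rule of palatalization before a front vowel — /s/ becomes palato-alveolar [ʃ] before a front vowel — gives [ʃ].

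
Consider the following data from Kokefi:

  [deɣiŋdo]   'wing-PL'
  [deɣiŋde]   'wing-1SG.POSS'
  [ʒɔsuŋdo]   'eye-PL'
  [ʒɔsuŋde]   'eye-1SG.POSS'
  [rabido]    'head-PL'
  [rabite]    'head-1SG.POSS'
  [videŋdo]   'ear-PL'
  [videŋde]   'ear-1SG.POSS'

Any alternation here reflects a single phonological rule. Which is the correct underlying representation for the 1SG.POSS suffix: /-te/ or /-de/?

/-te/

The 1SG.POSS morpheme has two allomorphs, [-de] and [-te].
By contrast the PL suffix keeps its initial [d] throughout — that segment must be underlying.
The 1SG.POSS suffix is therefore /-te/ underlyingly, with post-nasal voicing: voiceless stops become voiced after a nasal.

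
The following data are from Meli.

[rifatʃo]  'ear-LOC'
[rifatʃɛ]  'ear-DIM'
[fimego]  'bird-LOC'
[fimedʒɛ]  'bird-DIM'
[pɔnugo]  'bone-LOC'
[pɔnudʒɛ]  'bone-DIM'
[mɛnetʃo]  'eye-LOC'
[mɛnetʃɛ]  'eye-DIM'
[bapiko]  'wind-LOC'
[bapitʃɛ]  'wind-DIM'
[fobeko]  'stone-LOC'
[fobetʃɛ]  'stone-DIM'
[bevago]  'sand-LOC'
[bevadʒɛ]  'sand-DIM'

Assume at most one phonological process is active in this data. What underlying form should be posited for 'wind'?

In [bapiko] and [bapitʃɛ] the final segment of 'wind' alternates: [k] ~ [tʃ].
The stem 'ear' ([rifatʃo], [rifatʃɛ]) shows [tʃ] unchanged in both environments, so [tʃ] cannot be basic with [k] derived before the LOC suffix.
Therefore /k/ is basic and [tʃ] is derived by palatalization before a front vowel (/k/ and /g/ become palato-alveolar [tʃ] and [dʒ] before a front vowel).
Hence 'wind' is /bapik/ underlyingly.

/bapik/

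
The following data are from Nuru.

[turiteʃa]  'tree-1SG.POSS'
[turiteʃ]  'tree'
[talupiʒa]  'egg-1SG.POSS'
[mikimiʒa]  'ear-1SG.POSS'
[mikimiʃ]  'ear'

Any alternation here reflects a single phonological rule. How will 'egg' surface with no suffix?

The root 'ear' surfaces as [mikimiʒa] and [mikimiʃ], with a stem-final [ʒ] ~ [ʃ] alternation.
If /ʃ/ were underlying and a rule turned it into [ʒ] before the 1SG.POSS suffix, 'tree' would also alternate; but it has [ʃ] in both [turiteʃa] and [turiteʃ].
The underlying segment must be /ʒ/; voiced obstruents become voiceless word-finally, yielding [ʃ] there.
From [talupiʒa] the stem 'egg' is /talupiʒ/; word-finally this yields [talupiʃ].

[talupiʃ]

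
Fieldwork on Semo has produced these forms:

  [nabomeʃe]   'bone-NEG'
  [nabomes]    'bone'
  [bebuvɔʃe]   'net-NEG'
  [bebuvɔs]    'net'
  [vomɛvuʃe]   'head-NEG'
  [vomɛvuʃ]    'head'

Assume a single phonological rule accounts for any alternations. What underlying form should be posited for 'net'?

The stem for 'net' ends in [ʃ] in [bebuvɔʃe] but [s] in [bebuvɔs].
The stem 'head' ([vomɛvuʃe], [vomɛvuʃ]) shows [ʃ] unchanged in both environments, so [ʃ] cannot be basic with [s] derived in isolation.
The alternation reflects palatalization before a front vowel: /s/ becomes palato-alveolar [ʃ] before a front vowel. /s/ is underlying.
Hence 'net' is /bebuvɔs/ underlyingly.

/bebuvɔs/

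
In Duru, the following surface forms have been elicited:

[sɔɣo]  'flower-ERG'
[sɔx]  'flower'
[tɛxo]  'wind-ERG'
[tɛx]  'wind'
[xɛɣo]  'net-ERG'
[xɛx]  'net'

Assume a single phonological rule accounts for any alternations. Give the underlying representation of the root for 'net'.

/xɛɣ/

In [xɛɣo] and [xɛx] the final segment of 'net' alternates: [ɣ] ~ [x].
Compare 'wind', with invariant [x] in [tɛxo] and [tɛx]: an analysis with underlying /x/ and a rule producing [ɣ] before the ERG suffix would wrongly predict alternation here too.
The underlying segment must be /ɣ/; voiced obstruents become voiceless word-finally, yielding [x] there.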